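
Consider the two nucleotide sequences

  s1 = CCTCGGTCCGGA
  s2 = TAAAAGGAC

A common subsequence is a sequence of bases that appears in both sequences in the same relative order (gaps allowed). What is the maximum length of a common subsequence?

Match T (s1 #3, s2 #1), G (s1 #5, s2 #6), G (s1 #6, s2 #7), C (s1 #9, s2 #9) — 4 bases in the same relative order in both. dp[12][9] = 4 confirms this is the maximum.

4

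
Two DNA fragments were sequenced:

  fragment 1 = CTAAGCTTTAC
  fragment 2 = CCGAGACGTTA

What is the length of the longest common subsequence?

Match C at fragment 1[1]=fragment 2[2]; then A at fragment 1[3]=fragment 2[4]; then A at fragment 1[4]=fragment 2[6]; then G at fragment 1[5]=fragment 2[8]; then T at fragment 1[8]=fragment 2[9]; then T at fragment 1[9]=fragment 2[10]; then A at fragment 1[10]=fragment 2[11] — 7 bases in the same relative order in both. The LCS DP gives dp[11][11] = 7, so this is optimal.

7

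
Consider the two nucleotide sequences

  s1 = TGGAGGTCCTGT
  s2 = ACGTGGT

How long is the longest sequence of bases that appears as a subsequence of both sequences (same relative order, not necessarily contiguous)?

Let dp[i][j] be the LCS length of the first i bases of s1 and the first j bases of s2. dp[i][j] = dp[i-1][j-1]+1 when the i-th and j-th bases match, else max(dp[i-1][j], dp[i][j-1]).
    ·  A  C  G  T  G  G  T
 ·  0  0  0  0  0  0  0  0
 T  0  0  0  0  1  1  1  1
 G  0  0  0  1  1  2  2  2
 G  0  0  0  1  1  2  3  3
 A  0  1  1  1  1  2  3  3
 G  0  1  1  2  2  2  3  3
 G  0  1  1  2  2  3  3  3
 T  0  1  1  2  3  3  3  4
 C  0  1  2  2  3  3  3  4
 C  0  1  2  2  3  3  3  4
 T  0  1  2  2  3  3  3  4
 G  0  1  2  3  3  4  4  4
 T  0  1  2  3  4  4  4  5
dp[12][7] = 5. One LCS (by backtracking along matches): AGGGT.

5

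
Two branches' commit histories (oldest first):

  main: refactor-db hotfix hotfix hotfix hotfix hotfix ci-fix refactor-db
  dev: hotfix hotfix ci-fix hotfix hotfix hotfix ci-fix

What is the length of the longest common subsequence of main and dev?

Taking hotfix (main #2, dev #1) → hotfix (main #3, dev #2) → hotfix (main #4, dev #4) → hotfix (main #5, dev #5) → hotfix (main #6, dev #6) → ci-fix (main #7, dev #7) gives a common subsequence of length 6. Since dp[8][7] = 6, nothing longer is possible.

6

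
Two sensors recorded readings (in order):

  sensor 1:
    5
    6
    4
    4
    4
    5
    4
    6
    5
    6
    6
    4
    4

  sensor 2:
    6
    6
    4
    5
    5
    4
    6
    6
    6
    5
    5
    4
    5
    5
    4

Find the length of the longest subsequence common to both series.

9

One common subsequence of length 9: 6 [2,2], 4 [3,3], 5 [6,5], 4 [7,6], 6 [8,7], 6 [10,8], 6 [11,9], 4 [12,12], 4 [13,15], and the DP table's final entry dp[13][15] is also 9, so no common subsequence is longer.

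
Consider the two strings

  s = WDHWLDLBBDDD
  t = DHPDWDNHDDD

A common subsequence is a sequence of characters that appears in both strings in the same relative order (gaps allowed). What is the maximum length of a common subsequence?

Let dp[i][j] be the LCS length of the first i characters of s and the first j characters of t. dp[i][j] = dp[i-1][j-1]+1 when the i-th and j-th characters match, else max(dp[i-1][j], dp[i][j-1]).
    ·  D  H  P  D  W  D  N  H  D  D  D
 ·  0  0  0  0  0  0  0  0  0  0  0  0
 W  0  0  0  0  0  1  1  1  1  1  1  1
 D  0  1  1  1  1  1  2  2  2  2  2  2
 H  0  1  2  2  2  2  2  2  3  3  3  3
 W  0  1  2  2  2  3  3  3  3  3  3  3
 L  0  1  2  2  2  3  3  3  3  3  3  3
 D  0  1  2  2  3  3  4  4  4  4  4  4
 L  0  1  2  2  3  3  4  4  4  4  4  4
 B  0  1  2  2  3  3  4  4  4  4  4  4
 B  0  1  2  2  3  3  4  4  4  4  4  4
 D  0  1  2  2  3  3  4  4  4  5  5  5
 D  0  1  2  2  3  3  4  4  4  5  6  6
 D  0  1  2  2  3  3  4  4  4  5  6  7
dp[12][11] = 7. One LCS (by backtracking along matches): DHWDDDD.

7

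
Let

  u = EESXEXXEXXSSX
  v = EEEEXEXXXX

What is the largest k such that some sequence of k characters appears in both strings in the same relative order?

8

Let dp[i][j] be the LCS length of the first i characters of u and the first j characters of v. dp[i][j] = dp[i-1][j-1]+1 when the i-th and j-th characters match, else max(dp[i-1][j], dp[i][j-1]).
    ·  E  E  E  E  X  E  X  X  X  X
 ·  0  0  0  0  0  0  0  0  0  0  0
 E  0  1  1  1  1  1  1  1  1  1  1
 E  0  1  2  2  2  2  2  2  2  2  2
 S  0  1  2  2  2  2  2  2  2  2  2
 X  0  1  2  2  2  3  3  3  3  3  3
 E  0  1  2  3  3  3  4  4  4  4  4
 X  0  1  2  3  3  4  4  5  5  5  5
 X  0  1  2  3  3  4  4  5  6  6  6
 E  0  1  2  3  4  4  5  5  6  6  6
 X  0  1  2  3  4  5  5  6  6  7  7
 X  0  1  2  3  4  5  5  6  7  7  8
 S  0  1  2  3  4  5  5  6  7  7  8
 S  0  1  2  3  4  5  5  6  7  7  8
 X  0  1  2  3  4  5  5  6  7  8  8
dp[13][10] = 8. One LCS (by backtracking along matches): EEXEXXXX.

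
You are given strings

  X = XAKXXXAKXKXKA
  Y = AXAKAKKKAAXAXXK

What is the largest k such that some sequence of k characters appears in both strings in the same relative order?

8

Match X [1,2], then A [2,5], then K [3,8], then X [6,11], then A [7,12], then X [9,13], then X [11,14], then K [12,15] — 8 characters in the same relative order in both. dp[13][15] = 8 confirms this is the maximum.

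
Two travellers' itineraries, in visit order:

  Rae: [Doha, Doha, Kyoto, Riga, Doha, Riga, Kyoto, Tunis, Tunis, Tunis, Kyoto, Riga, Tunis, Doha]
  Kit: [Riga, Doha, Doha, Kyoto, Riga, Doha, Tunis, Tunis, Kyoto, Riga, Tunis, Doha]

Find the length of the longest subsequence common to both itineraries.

11

Match Doha [1,2] → Doha [2,3] → Kyoto [3,4] → Riga [4,5] → Doha [5,6] → Tunis [9,7] → Tunis [10,8] → Kyoto [11,9] → Riga [12,10] → Tunis [13,11] → Doha [14,12] — 11 stops in the same relative order in both. dp[14][12] = 11 confirms this is the maximum.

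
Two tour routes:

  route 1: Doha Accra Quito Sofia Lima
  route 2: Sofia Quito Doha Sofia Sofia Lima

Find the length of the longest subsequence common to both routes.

3

Match Doha at route 1[1]=route 2[3], Sofia at route 1[4]=route 2[5], Lima at route 1[5]=route 2[6] — 3 stops in the same relative order in both. The LCS DP gives dp[5][6] = 3, so this is optimal.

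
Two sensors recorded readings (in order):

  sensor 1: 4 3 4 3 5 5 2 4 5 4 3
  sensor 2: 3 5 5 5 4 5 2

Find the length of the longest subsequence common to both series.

Taking 3 at sensor 1[2]=sensor 2[1] → 5 at sensor 1[5]=sensor 2[3] → 5 at sensor 1[6]=sensor 2[4] → 4 at sensor 1[8]=sensor 2[5] → 5 at sensor 1[9]=sensor 2[6] gives a common subsequence of length 5. dp[11][7] = 5 confirms this is the maximum.

5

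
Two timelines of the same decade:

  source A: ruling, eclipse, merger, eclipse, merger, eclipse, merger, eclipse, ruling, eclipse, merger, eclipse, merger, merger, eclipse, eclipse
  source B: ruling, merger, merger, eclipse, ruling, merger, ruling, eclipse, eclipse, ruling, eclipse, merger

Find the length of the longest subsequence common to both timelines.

9

Pick ruling (source A #1, source B #1) → merger (source A #3, source B #3) → eclipse (source A #4, source B #4) → merger (source A #5, source B #6) → eclipse (source A #6, source B #8) → eclipse (source A #8, source B #9) → ruling (source A #9, source B #10) → eclipse (source A #12, source B #11) → merger (source A #14, source B #12); all 9 events appear in both, in order, and the DP table's final entry dp[16][12] is also 9, so no common subsequence is longer.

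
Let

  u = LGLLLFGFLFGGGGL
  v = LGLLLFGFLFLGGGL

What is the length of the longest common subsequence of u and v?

14

Taking L [1,1], then G [2,2], then L [3,3], then L [4,4], then L [5,5], then F [6,6], then G [7,7], then F [8,8], then L [9,9], then F [10,10], then G [12,12], then G [13,13], then G [14,14], then L [15,15] gives a common subsequence of length 14. dp[15][15] = 14 confirms this is the maximum.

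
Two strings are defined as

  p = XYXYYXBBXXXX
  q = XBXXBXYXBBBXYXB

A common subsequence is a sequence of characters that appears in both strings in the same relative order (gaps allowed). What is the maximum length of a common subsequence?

Match X [1,4], X [3,6], Y [5,7], X [6,8], B [7,10], B [8,11], X [9,12], X [10,14] — 8 characters in the same relative order in both. The LCS DP gives dp[12][15] = 8, so this is optimal.

8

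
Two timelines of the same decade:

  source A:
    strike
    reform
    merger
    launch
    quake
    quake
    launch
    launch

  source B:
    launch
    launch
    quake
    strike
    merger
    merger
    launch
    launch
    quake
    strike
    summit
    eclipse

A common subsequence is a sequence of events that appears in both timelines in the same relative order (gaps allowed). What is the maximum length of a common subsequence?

4

One common subsequence of length 4: strike (source A #1, source B #4), then merger (source A #3, source B #6), then launch (source A #4, source B #8), then quake (source A #5, source B #9), and the DP table's final entry dp[8][12] is also 4, so no common subsequence is longer.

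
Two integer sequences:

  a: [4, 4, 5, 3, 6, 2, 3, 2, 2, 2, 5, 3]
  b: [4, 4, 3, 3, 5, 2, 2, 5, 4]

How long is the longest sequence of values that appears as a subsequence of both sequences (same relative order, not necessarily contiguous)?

Match 4 (a #1, b #1), then 4 (a #2, b #2), then 3 (a #4, b #3), then 3 (a #7, b #4), then 2 (a #9, b #6), then 2 (a #10, b #7), then 5 (a #11, b #8) — 7 values in the same relative order in both. Since dp[12][9] = 7, nothing longer is possible.

7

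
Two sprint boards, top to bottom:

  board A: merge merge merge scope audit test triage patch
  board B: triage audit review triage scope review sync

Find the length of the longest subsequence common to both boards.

2

Taking audit at board A[5]=board B[2], then triage at board A[7]=board B[4] gives a common subsequence of length 2, and the DP table's final entry dp[8][7] is also 2, so no common subsequence is longer.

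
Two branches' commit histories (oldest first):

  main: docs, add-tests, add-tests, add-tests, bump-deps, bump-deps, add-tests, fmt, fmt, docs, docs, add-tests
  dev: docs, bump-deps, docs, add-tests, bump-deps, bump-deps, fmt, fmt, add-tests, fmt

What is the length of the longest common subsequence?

Pick docs (main #1, dev #3) → add-tests (main #4, dev #4) → bump-deps (main #5, dev #5) → bump-deps (main #6, dev #6) → fmt (main #8, dev #7) → fmt (main #9, dev #8) → add-tests (main #12, dev #9); all 7 commits appear in both, in order. The LCS DP gives dp[12][10] = 7, so this is optimal.

7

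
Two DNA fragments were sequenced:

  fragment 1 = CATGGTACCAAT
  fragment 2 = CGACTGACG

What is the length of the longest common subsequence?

Taking C at fragment 1[1]=fragment 2[1] → A at fragment 1[2]=fragment 2[3] → T at fragment 1[3]=fragment 2[5] → G at fragment 1[5]=fragment 2[6] → A at fragment 1[7]=fragment 2[7] → C at fragment 1[8]=fragment 2[8] gives a common subsequence of length 6. Since dp[12][9] = 6, nothing longer is possible.

6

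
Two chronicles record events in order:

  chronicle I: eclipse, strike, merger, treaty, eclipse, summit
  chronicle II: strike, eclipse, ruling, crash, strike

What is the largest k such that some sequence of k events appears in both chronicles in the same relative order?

2

Taking eclipse at chronicle I[1]=chronicle II[2], then strike at chronicle I[2]=chronicle II[5] gives a common subsequence of length 2. The LCS DP gives dp[6][5] = 2, so this is optimal.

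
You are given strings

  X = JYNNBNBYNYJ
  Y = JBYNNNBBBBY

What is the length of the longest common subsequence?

7

One common subsequence of length 7: J (X #1, Y #1) → Y (X #2, Y #3) → N (X #3, Y #5) → N (X #4, Y #6) → B (X #5, Y #9) → B (X #7, Y #10) → Y (X #10, Y #11). dp[11][11] = 7 confirms this is the maximum.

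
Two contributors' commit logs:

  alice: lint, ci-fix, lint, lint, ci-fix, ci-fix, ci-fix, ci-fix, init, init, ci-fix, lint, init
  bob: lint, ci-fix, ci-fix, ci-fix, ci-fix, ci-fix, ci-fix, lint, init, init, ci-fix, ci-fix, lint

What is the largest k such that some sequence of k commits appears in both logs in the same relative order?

10

Taking lint (alice #1, bob #1); then ci-fix (alice #2, bob #3); then ci-fix (alice #5, bob #4); then ci-fix (alice #6, bob #5); then ci-fix (alice #7, bob #6); then ci-fix (alice #8, bob #7); then init (alice #9, bob #9); then init (alice #10, bob #10); then ci-fix (alice #11, bob #12); then lint (alice #12, bob #13) gives a common subsequence of length 10. Since dp[13][13] = 10, nothing longer is possible.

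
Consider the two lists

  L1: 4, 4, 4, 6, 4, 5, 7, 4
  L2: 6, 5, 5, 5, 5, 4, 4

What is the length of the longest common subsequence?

3

Let dp[i][j] be the LCS length of the first i values of L1 and the first j values of L2. dp[i][j] = dp[i-1][j-1]+1 when the i-th and j-th values match, else max(dp[i-1][j], dp[i][j-1]).
    ·  6  5  5  5  5  4  4
 ·  0  0  0  0  0  0  0  0
 4  0  0  0  0  0  0  1  1
 4  0  0  0  0  0  0  1  2
 4  0  0  0  0  0  0  1  2
 6  0  1  1  1  1  1  1  2
 4  0  1  1  1  1  1  2  2
 5  0  1  2  2  2  2  2  2
 7  0  1  2  2  2  2  2  2
 4  0  1  2  2  2  2  3  3
dp[8][7] = 3. One LCS (by backtracking along matches): 6, 4, 4.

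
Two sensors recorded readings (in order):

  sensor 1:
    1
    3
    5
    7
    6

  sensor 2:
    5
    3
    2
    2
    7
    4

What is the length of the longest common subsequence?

Match 3 (sensor 1 #2, sensor 2 #2), then 7 (sensor 1 #4, sensor 2 #5) — 2 values in the same relative order in both. The LCS DP gives dp[5][6] = 2, so this is optimal.

2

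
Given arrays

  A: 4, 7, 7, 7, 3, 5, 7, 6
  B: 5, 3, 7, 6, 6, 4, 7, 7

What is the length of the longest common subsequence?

Pick 4 at A[1]=B[6]; then 7 at A[4]=B[7]; then 7 at A[7]=B[8]; all 3 values appear in both, in order. dp[8][8] = 3 confirms this is the maximum.

3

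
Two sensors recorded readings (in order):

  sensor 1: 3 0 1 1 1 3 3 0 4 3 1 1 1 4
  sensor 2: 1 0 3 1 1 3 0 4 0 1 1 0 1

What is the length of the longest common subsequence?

9

Taking 3 at sensor 1[1]=sensor 2[3], 1 at sensor 1[4]=sensor 2[4], 1 at sensor 1[5]=sensor 2[5], 3 at sensor 1[7]=sensor 2[6], 0 at sensor 1[8]=sensor 2[7], 4 at sensor 1[9]=sensor 2[8], 1 at sensor 1[11]=sensor 2[10], 1 at sensor 1[12]=sensor 2[11], 1 at sensor 1[13]=sensor 2[13] gives a common subsequence of length 9. dp[14][13] = 9 confirms this is the maximum.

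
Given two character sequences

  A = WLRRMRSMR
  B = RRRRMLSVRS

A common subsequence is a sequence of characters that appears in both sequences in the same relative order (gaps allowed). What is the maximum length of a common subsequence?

Match R (A #3, B #3), R (A #4, B #4), M (A #5, B #5), R (A #6, B #9), S (A #7, B #10) — 5 characters in the same relative order in both, and the DP table's final entry dp[9][10] is also 5, so no common subsequence is longer.

5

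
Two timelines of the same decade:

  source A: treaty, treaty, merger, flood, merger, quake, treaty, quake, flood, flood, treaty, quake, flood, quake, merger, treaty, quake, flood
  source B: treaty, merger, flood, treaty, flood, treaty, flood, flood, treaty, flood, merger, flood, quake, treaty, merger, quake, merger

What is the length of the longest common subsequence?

11

One common subsequence of length 11: treaty at source A[1]=source B[1] → treaty at source A[2]=source B[4] → flood at source A[4]=source B[5] → treaty at source A[7]=source B[6] → flood at source A[9]=source B[7] → flood at source A[10]=source B[8] → treaty at source A[11]=source B[9] → flood at source A[13]=source B[12] → quake at source A[14]=source B[13] → merger at source A[15]=source B[15] → quake at source A[17]=source B[16]. The LCS DP gives dp[18][17] = 11, so this is optimal.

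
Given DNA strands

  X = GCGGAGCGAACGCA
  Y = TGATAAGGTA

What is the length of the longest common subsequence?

Taking G [4,2] → A [5,3] → A [9,5] → A [10,6] → G [12,8] → A [14,10] gives a common subsequence of length 6, and the DP table's final entry dp[14][10] is also 6, so no common subsequence is longer.

6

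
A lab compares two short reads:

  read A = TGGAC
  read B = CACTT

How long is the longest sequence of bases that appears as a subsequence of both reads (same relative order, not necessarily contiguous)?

2

Match A (read A #4, read B #2), then C (read A #5, read B #3) — 2 bases in the same relative order in both. dp[5][5] = 2 confirms this is the maximum.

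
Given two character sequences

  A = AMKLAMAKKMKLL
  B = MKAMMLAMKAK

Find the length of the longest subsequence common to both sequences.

7

Let dp[i][j] be the LCS length of the first i characters of A and the first j characters of B. dp[i][j] = dp[i-1][j-1]+1 when the i-th and j-th characters match, else max(dp[i-1][j], dp[i][j-1]).
    ·  M  K  A  M  M  L  A  M  K  A  K
 ·  0  0  0  0  0  0  0  0  0  0  0  0
 A  0  0  0  1  1  1  1  1  1  1  1  1
 M  0  1  1  1  2  2  2  2  2  2  2  2
 K  0  1  2  2  2  2  2  2  2  3  3  3
 L  0  1  2  2  2  2  3  3  3  3  3  3
 A  0  1  2  3  3  3  3  4  4  4  4  4
 M  0  1  2  3  4  4  4  4  5  5  5  5
 A  0  1  2  3  4  4  4  5  5  5  6  6
 K  0  1  2  3  4  4  4  5  5  6  6  7
 K  0  1  2  3  4  4  4  5  5  6  6  7
 M  0  1  2  3  4  5  5  5  6  6  6  7
 K  0  1  2  3  4  5  5  5  6  7  7  7
 L  0  1  2  3  4  5  6  6  6  7  7  7
 L  0  1  2  3  4  5  6  6  6  7  7  7
dp[13][11] = 7. One LCS (by backtracking along matches): AMLAMAK.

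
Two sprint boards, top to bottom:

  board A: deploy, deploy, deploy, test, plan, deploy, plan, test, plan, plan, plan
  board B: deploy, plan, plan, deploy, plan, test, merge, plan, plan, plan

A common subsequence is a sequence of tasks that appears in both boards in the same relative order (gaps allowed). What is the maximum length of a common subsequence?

Pick deploy [1,1] → plan [5,3] → deploy [6,4] → plan [7,5] → test [8,6] → plan [9,8] → plan [10,9] → plan [11,10]; all 8 tasks appear in both, in order. The LCS DP gives dp[11][10] = 8, so this is optimal.

8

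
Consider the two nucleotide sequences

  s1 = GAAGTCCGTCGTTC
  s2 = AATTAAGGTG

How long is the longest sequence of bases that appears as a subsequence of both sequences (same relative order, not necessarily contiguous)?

6

Let dp[i][j] be the LCS length of the first i bases of s1 and the first j bases of s2. dp[i][j] = dp[i-1][j-1]+1 when the i-th and j-th bases match, else max(dp[i-1][j], dp[i][j-1]).
    ·  A  A  T  T  A  A  G  G  T  G
 ·  0  0  0  0  0  0  0  0  0  0  0
 G  0  0  0  0  0  0  0  1  1  1  1
 A  0  1  1  1  1  1  1  1  1  1  1
 A  0  1  2  2  2  2  2  2  2  2  2
 G  0  1  2  2  2  2  2  3  3  3  3
 T  0  1  2  3  3  3  3  3  3  4  4
 C  0  1  2  3  3  3  3  3  3  4  4
 C  0  1  2  3  3  3  3  3  3  4  4
 G  0  1  2  3  3  3  3  4  4  4  5
 T  0  1  2  3  4  4  4  4  4  5  5
 C  0  1  2  3  4  4  4  4  4  5  5
 G  0  1  2  3  4  4  4  5  5  5  6
 T  0  1  2  3  4  4  4  5  5  6  6
 T  0  1  2  3  4  4  4  5  5  6  6
 C  0  1  2  3  4  4  4  5  5  6  6
dp[14][10] = 6. One LCS (by backtracking along matches): AAGGTG.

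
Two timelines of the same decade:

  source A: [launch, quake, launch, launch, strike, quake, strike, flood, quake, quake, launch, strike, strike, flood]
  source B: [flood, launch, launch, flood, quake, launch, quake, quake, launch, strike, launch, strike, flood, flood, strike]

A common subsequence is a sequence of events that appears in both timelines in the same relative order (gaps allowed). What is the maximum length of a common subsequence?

Match launch at source A[1]=source B[3], then quake at source A[2]=source B[5], then launch at source A[4]=source B[6], then quake at source A[9]=source B[7], then quake at source A[10]=source B[8], then launch at source A[11]=source B[9], then strike at source A[12]=source B[10], then strike at source A[13]=source B[12], then flood at source A[14]=source B[14] — 9 events in the same relative order in both. The LCS DP gives dp[14][15] = 9, so this is optimal.

9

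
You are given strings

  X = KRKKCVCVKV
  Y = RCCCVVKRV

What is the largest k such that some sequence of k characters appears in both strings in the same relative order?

6

Let dp[i][j] be the LCS length of the first i characters of X and the first j characters of Y. dp[i][j] = dp[i-1][j-1]+1 when the i-th and j-th characters match, else max(dp[i-1][j], dp[i][j-1]).
    ·  R  C  C  C  V  V  K  R  V
 ·  0  0  0  0  0  0  0  0  0  0
 K  0  0  0  0  0  0  0  1  1  1
 R  0  1  1  1  1  1  1  1  2  2
 K  0  1  1  1  1  1  1  2  2  2
 K  0  1  1  1  1  1  1  2  2  2
 C  0  1  2  2  2  2  2  2  2  2
 V  0  1  2  2  2  3  3  3  3  3
 C  0  1  2  3  3  3  3  3  3  3
 V  0  1  2  3  3  4  4  4  4  4
 K  0  1  2  3  3  4  4  5  5  5
 V  0  1  2  3  3  4  5  5  5  6
dp[10][9] = 6. One LCS (by backtracking along matches): RCVVKV.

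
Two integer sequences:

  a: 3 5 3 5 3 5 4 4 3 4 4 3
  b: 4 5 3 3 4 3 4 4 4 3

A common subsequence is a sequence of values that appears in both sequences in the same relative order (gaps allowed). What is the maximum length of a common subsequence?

8

Let dp[i][j] be the LCS length of the first i values of a and the first j values of b. dp[i][j] = dp[i-1][j-1]+1 when the i-th and j-th values match, else max(dp[i-1][j], dp[i][j-1]).
    ·  4  5  3  3  4  3  4  4  4  3
 ·  0  0  0  0  0  0  0  0  0  0  0
 3  0  0  0  1  1  1  1  1  1  1  1
 5  0  0  1  1  1  1  1  1  1  1  1
 3  0  0  1  2  2  2  2  2  2  2  2
 5  0  0  1  2  2  2  2  2  2  2  2
 3  0  0  1  2  3  3  3  3  3  3  3
 5  0  0  1  2  3  3  3  3  3  3  3
 4  0  1  1  2  3  4  4  4  4  4  4
 4  0  1  1  2  3  4  4  5  5  5  5
 3  0  1  1  2  3  4  5  5  5  5  6
 4  0  1  1  2  3  4  5  6  6  6  6
 4  0  1  1  2  3  4  5  6  7  7  7
 3  0  1  1  2  3  4  5  6  7  7  8
dp[12][10] = 8. One LCS (by backtracking along matches): 5, 3, 3, 4, 4, 4, 4, 3.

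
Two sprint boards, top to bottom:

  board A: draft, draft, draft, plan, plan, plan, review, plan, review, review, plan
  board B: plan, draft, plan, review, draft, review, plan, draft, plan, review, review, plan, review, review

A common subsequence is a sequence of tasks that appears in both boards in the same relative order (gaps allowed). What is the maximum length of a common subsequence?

8

Pick draft [1,2]; then draft [2,5]; then draft [3,8]; then plan [4,9]; then review [7,11]; then plan [8,12]; then review [9,13]; then review [10,14]; all 8 tasks appear in both, in order, and the DP table's final entry dp[11][14] is also 8, so no common subsequence is longer.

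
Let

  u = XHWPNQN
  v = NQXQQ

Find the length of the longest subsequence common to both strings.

Taking X [1,3] → Q [6,5] gives a common subsequence of length 2. The LCS DP gives dp[7][5] = 2, so this is optimal.

2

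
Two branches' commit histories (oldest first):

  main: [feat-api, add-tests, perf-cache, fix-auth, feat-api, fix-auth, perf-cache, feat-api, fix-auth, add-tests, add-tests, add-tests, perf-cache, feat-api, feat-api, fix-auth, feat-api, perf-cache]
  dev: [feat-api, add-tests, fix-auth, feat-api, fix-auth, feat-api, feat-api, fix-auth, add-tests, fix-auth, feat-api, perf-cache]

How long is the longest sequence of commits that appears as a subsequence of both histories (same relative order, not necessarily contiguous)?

Match feat-api at main[1]=dev[1]; then add-tests at main[2]=dev[2]; then fix-auth at main[4]=dev[3]; then feat-api at main[5]=dev[4]; then fix-auth at main[6]=dev[5]; then feat-api at main[8]=dev[7]; then fix-auth at main[9]=dev[8]; then add-tests at main[12]=dev[9]; then fix-auth at main[16]=dev[10]; then feat-api at main[17]=dev[11]; then perf-cache at main[18]=dev[12] — 11 commits in the same relative order in both, and the DP table's final entry dp[18][12] is also 11, so no common subsequence is longer.

11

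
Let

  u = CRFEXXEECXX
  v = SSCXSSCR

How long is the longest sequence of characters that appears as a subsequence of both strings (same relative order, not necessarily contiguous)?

3

Match C at u[1]=v[3]; then X at u[5]=v[4]; then C at u[9]=v[7] — 3 characters in the same relative order in both. Since dp[11][8] = 3, nothing longer is possible.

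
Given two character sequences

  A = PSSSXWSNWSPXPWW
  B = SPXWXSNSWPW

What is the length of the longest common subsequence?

Pick P at A[1]=B[2] → X at A[5]=B[3] → W at A[6]=B[4] → S at A[7]=B[6] → N at A[8]=B[7] → W at A[9]=B[9] → P at A[13]=B[10] → W at A[15]=B[11]; all 8 characters appear in both, in order, and the DP table's final entry dp[15][11] is also 8, so no common subsequence is longer.

8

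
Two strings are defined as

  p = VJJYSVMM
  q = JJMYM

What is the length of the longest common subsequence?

Let dp[i][j] be the LCS length of the first i characters of p and the first j characters of q. dp[i][j] = dp[i-1][j-1]+1 when the i-th and j-th characters match, else max(dp[i-1][j], dp[i][j-1]).
    ·  J  J  M  Y  M
 ·  0  0  0  0  0  0
 V  0  0  0  0  0  0
 J  0  1  1  1  1  1
 J  0  1  2  2  2  2
 Y  0  1  2  2  3  3
 S  0  1  2  2  3  3
 V  0  1  2  2  3  3
 M  0  1  2  3  3  4
 M  0  1  2  3  3  4
dp[8][5] = 4. One LCS (by backtracking along matches): JJYM.

4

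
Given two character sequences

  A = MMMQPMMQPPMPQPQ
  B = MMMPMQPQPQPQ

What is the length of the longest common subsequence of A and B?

11

One common subsequence of length 11: M (A #1, B #1), M (A #2, B #2), M (A #3, B #3), P (A #5, B #4), M (A #7, B #5), Q (A #8, B #6), P (A #9, B #7), P (A #12, B #9), Q (A #13, B #10), P (A #14, B #11), Q (A #15, B #12). Since dp[15][12] = 11, nothing longer is possible.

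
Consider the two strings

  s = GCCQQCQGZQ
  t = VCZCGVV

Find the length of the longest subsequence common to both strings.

3

Let dp[i][j] be the LCS length of the first i characters of s and the first j characters of t. dp[i][j] = dp[i-1][j-1]+1 when the i-th and j-th characters match, else max(dp[i-1][j], dp[i][j-1]).
    ·  V  C  Z  C  G  V  V
 ·  0  0  0  0  0  0  0  0
 G  0  0  0  0  0  1  1  1
 C  0  0  1  1  1  1  1  1
 C  0  0  1  1  2  2  2  2
 Q  0  0  1  1  2  2  2  2
 Q  0  0  1  1  2  2  2  2
 C  0  0  1  1  2  2  2  2
 Q  0  0  1  1  2  2  2  2
 G  0  0  1  1  2  3  3  3
 Z  0  0  1  2  2  3  3  3
 Q  0  0  1  2  2  3  3  3
dp[10][7] = 3. One LCS (by backtracking along matches): CCG.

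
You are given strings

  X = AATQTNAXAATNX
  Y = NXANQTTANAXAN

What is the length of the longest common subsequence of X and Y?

8

Pick A [1,3], T [3,6], T [5,7], N [6,9], A [7,10], X [8,11], A [10,12], N [12,13]; all 8 characters appear in both, in order. Since dp[13][13] = 8, nothing longer is possible.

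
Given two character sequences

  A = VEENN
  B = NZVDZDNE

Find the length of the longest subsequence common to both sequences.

Let dp[i][j] be the LCS length of the first i characters of A and the first j characters of B. dp[i][j] = dp[i-1][j-1]+1 when the i-th and j-th characters match, else max(dp[i-1][j], dp[i][j-1]).
    ·  N  Z  V  D  Z  D  N  E
 ·  0  0  0  0  0  0  0  0  0
 V  0  0  0  1  1  1  1  1  1
 E  0  0  0  1  1  1  1  1  2
 E  0  0  0  1  1  1  1  1  2
 N  0  1  1  1  1  1  1  2  2
 N  0  1  1  1  1  1  1  2  2
dp[5][8] = 2. One LCS (by backtracking along matches): VE.

2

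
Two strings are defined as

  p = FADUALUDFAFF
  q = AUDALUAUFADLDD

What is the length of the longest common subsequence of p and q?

One common subsequence of length 7: A (p #2, q #1), D (p #3, q #3), U (p #4, q #6), A (p #5, q #7), U (p #7, q #8), F (p #9, q #9), A (p #10, q #10). Since dp[12][14] = 7, nothing longer is possible.

7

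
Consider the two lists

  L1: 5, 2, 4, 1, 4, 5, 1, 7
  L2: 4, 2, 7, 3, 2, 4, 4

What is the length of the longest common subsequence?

Let dp[i][j] be the LCS length of the first i values of L1 and the first j values of L2. dp[i][j] = dp[i-1][j-1]+1 when the i-th and j-th values match, else max(dp[i-1][j], dp[i][j-1]).
    ·  4  2  7  3  2  4  4
 ·  0  0  0  0  0  0  0  0
 5  0  0  0  0  0  0  0  0
 2  0  0  1  1  1  1  1  1
 4  0  1  1  1  1  1  2  2
 1  0  1  1  1  1  1  2  2
 4  0  1  1  1  1  1  2  3
 5  0  1  1  1  1  1  2  3
 1  0  1  1  1  1  1  2  3
 7  0  1  1  2  2  2  2  3
dp[8][7] = 3. One LCS (by backtracking along matches): 2, 4, 4.

3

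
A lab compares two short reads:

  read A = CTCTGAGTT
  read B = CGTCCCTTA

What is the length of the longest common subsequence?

Match C [1,1], then T [2,3], then C [3,6], then T [4,8], then A [6,9] — 5 bases in the same relative order in both. The LCS DP gives dp[9][9] = 5, so this is optimal.

5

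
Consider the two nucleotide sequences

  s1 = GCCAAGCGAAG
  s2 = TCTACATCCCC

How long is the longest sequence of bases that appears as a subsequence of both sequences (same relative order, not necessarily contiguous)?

4

Pick C at s1[2]=s2[2] → C at s1[3]=s2[5] → A at s1[4]=s2[6] → C at s1[7]=s2[11]; all 4 bases appear in both, in order, and the DP table's final entry dp[11][11] is also 4, so no common subsequence is longer.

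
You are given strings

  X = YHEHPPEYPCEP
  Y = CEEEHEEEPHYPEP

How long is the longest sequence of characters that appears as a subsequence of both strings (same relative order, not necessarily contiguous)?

Taking H [2,5], then E [3,8], then H [4,10], then Y [8,11], then P [9,12], then E [11,13], then P [12,14] gives a common subsequence of length 7. dp[12][14] = 7 confirms this is the maximum.

7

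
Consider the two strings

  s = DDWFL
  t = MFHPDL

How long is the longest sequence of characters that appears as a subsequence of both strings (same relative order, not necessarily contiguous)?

2

Let dp[i][j] be the LCS length of the first i characters of s and the first j characters of t. dp[i][j] = dp[i-1][j-1]+1 when the i-th and j-th characters match, else max(dp[i-1][j], dp[i][j-1]).
    ·  M  F  H  P  D  L
 ·  0  0  0  0  0  0  0
 D  0  0  0  0  0  1  1
 D  0  0  0  0  0  1  1
 W  0  0  0  0  0  1  1
 F  0  0  1  1  1  1  1
 L  0  0  1  1  1  1  2
dp[5][6] = 2. One LCS (by backtracking along matches): DL.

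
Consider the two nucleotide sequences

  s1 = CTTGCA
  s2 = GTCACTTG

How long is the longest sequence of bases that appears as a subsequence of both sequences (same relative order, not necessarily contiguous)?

Match C at s1[1]=s2[5], T at s1[2]=s2[6], T at s1[3]=s2[7], G at s1[4]=s2[8] — 4 bases in the same relative order in both, and the DP table's final entry dp[6][8] is also 4, so no common subsequence is longer.

4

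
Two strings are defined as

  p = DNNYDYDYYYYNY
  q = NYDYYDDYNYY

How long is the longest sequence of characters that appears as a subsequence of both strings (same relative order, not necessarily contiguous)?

Let dp[i][j] be the LCS length of the first i characters of p and the first j characters of q. dp[i][j] = dp[i-1][j-1]+1 when the i-th and j-th characters match, else max(dp[i-1][j], dp[i][j-1]).
    ·  N  Y  D  Y  Y  D  D  Y  N  Y  Y
 ·  0  0  0  0  0  0  0  0  0  0  0  0
 D  0  0  0  1  1  1  1  1  1  1  1  1
 N  0  1  1  1  1  1  1  1  1  2  2  2
 N  0  1  1  1  1  1  1  1  1  2  2  2
 Y  0  1  2  2  2  2  2  2  2  2  3  3
 D  0  1  2  3  3  3  3  3  3  3  3  3
 Y  0  1  2  3  4  4  4  4  4  4  4  4
 D  0  1  2  3  4  4  5  5  5  5  5  5
 Y  0  1  2  3  4  5  5  5  6  6  6  6
 Y  0  1  2  3  4  5  5  5  6  6  7  7
 Y  0  1  2  3  4  5  5  5  6  6  7  8
 Y  0  1  2  3  4  5  5  5  6  6  7  8
 N  0  1  2  3  4  5  5  5  6  7  7  8
 Y  0  1  2  3  4  5  5  5  6  7  8  8
dp[13][11] = 8. One LCS (by backtracking along matches): NYDYDYYY.

8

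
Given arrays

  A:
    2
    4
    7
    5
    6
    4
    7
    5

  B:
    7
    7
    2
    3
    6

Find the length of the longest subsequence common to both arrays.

Taking 2 at A[1]=B[3], 6 at A[5]=B[5] gives a common subsequence of length 2. dp[8][5] = 2 confirms this is the maximum.

2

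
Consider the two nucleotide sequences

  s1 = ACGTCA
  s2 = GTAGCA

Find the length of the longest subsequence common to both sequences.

Match A at s1[1]=s2[3] → G at s1[3]=s2[4] → C at s1[5]=s2[5] → A at s1[6]=s2[6] — 4 bases in the same relative order in both. Since dp[6][6] = 4, nothing longer is possible.

4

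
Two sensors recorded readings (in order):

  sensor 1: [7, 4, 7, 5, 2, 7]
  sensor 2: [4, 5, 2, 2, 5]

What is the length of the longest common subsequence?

3

Match 4 (sensor 1 #2, sensor 2 #1) → 5 (sensor 1 #4, sensor 2 #2) → 2 (sensor 1 #5, sensor 2 #4) — 3 values in the same relative order in both. The LCS DP gives dp[6][5] = 3, so this is optimal.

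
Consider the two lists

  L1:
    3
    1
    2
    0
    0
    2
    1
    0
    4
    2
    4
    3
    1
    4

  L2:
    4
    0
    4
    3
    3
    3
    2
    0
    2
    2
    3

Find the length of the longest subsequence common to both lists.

One common subsequence of length 6: 3 (L1 #1, L2 #6), 2 (L1 #3, L2 #7), 0 (L1 #5, L2 #8), 2 (L1 #6, L2 #9), 2 (L1 #10, L2 #10), 3 (L1 #12, L2 #11). Since dp[14][11] = 6, nothing longer is possible.

6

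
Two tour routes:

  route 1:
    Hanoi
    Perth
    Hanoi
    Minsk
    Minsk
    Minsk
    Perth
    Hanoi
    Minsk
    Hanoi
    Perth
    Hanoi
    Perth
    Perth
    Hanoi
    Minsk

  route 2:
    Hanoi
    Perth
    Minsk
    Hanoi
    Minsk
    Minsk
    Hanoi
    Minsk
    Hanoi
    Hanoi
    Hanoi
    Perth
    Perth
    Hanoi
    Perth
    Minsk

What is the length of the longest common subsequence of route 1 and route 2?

13

One common subsequence of length 13: Hanoi (route 1 #1, route 2 #1), then Perth (route 1 #2, route 2 #2), then Hanoi (route 1 #3, route 2 #4), then Minsk (route 1 #4, route 2 #5), then Minsk (route 1 #5, route 2 #6), then Minsk (route 1 #6, route 2 #8), then Hanoi (route 1 #8, route 2 #9), then Hanoi (route 1 #10, route 2 #10), then Hanoi (route 1 #12, route 2 #11), then Perth (route 1 #13, route 2 #12), then Perth (route 1 #14, route 2 #13), then Hanoi (route 1 #15, route 2 #14), then Minsk (route 1 #16, route 2 #16). Since dp[16][16] = 13, nothing longer is possible.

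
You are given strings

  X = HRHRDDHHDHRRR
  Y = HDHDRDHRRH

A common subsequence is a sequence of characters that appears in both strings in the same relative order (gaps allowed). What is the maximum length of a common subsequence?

Let dp[i][j] be the LCS length of the first i characters of X and the first j characters of Y. dp[i][j] = dp[i-1][j-1]+1 when the i-th and j-th characters match, else max(dp[i-1][j], dp[i][j-1]).
    ·  H  D  H  D  R  D  H  R  R  H
 ·  0  0  0  0  0  0  0  0  0  0  0
 H  0  1  1  1  1  1  1  1  1  1  1
 R  0  1  1  1  1  2  2  2  2  2  2
 H  0  1  1  2  2  2  2  3  3  3  3
 R  0  1  1  2  2  3  3  3  4  4  4
 D  0  1  2  2  3  3  4  4  4  4  4
 D  0  1  2  2  3  3  4  4  4  4  4
 H  0  1  2  3  3  3  4  5  5  5  5
 H  0  1  2  3  3  3  4  5  5  5  6
 D  0  1  2  3  4  4  4  5  5  5  6
 H  0  1  2  3  4  4  4  5  5  5  6
 R  0  1  2  3  4  5  5  5  6  6  6
 R  0  1  2  3  4  5  5  5  6  7  7
 R  0  1  2  3  4  5  5  5  6  7  7
dp[13][10] = 7. One LCS (by backtracking along matches): HHRDHRR.

7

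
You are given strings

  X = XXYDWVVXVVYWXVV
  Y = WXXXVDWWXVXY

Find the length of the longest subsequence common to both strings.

7

One common subsequence of length 7: X at X[1]=Y[3]; then X at X[2]=Y[4]; then D at X[4]=Y[6]; then W at X[5]=Y[8]; then V at X[7]=Y[10]; then X at X[8]=Y[11]; then Y at X[11]=Y[12], and the DP table's final entry dp[15][12] is also 7, so no common subsequence is longer.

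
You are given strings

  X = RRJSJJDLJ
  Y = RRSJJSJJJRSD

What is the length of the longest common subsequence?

Let dp[i][j] be the LCS length of the first i characters of X and the first j characters of Y. dp[i][j] = dp[i-1][j-1]+1 when the i-th and j-th characters match, else max(dp[i-1][j], dp[i][j-1]).
    ·  R  R  S  J  J  S  J  J  J  R  S  D
 ·  0  0  0  0  0  0  0  0  0  0  0  0  0
 R  0  1  1  1  1  1  1  1  1  1  1  1  1
 R  0  1  2  2  2  2  2  2  2  2  2  2  2
 J  0  1  2  2  3  3  3  3  3  3  3  3  3
 S  0  1  2  3  3  3  4  4  4  4  4  4  4
 J  0  1  2  3  4  4  4  5  5  5  5  5  5
 J  0  1  2  3  4  5  5  5  6  6  6  6  6
 D  0  1  2  3  4  5  5  5  6  6  6  6  7
 L  0  1  2  3  4  5  5  5  6  6  6  6  7
 J  0  1  2  3  4  5  5  6  6  7  7  7  7
dp[9][12] = 7. One LCS (by backtracking along matches): RRJSJJD.

7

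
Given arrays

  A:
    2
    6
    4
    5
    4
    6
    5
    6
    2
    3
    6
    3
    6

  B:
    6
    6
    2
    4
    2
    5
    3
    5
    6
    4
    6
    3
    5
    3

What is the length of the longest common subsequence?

7

Pick 2 (A #1, B #3), 4 (A #3, B #4), 5 (A #4, B #8), 4 (A #5, B #10), 6 (A #6, B #11), 5 (A #7, B #13), 3 (A #12, B #14); all 7 values appear in both, in order, and the DP table's final entry dp[13][14] is also 7, so no common subsequence is longer.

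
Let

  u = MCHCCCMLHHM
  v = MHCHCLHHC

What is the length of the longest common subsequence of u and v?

7

Pick M (u #1, v #1); then C (u #2, v #3); then H (u #3, v #4); then C (u #6, v #5); then L (u #8, v #6); then H (u #9, v #7); then H (u #10, v #8); all 7 characters appear in both, in order, and the DP table's final entry dp[11][9] is also 7, so no common subsequence is longer.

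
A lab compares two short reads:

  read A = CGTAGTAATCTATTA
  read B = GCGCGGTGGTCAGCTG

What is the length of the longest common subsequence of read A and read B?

Taking C [1,4], then G [2,6], then T [3,7], then G [5,9], then T [6,10], then A [7,12], then C [10,14], then T [11,15] gives a common subsequence of length 8. The LCS DP gives dp[15][16] = 8, so this is optimal.

8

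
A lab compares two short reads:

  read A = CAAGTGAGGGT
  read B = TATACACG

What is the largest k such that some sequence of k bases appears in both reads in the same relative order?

Let dp[i][j] be the LCS length of the first i bases of read A and the first j bases of read B. dp[i][j] = dp[i-1][j-1]+1 when the i-th and j-th bases match, else max(dp[i-1][j], dp[i][j-1]).
    ·  T  A  T  A  C  A  C  G
 ·  0  0  0  0  0  0  0  0  0
 C  0  0  0  0  0  1  1  1  1
 A  0  0  1  1  1  1  2  2  2
 A  0  0  1  1  2  2  2  2  2
 G  0  0  1  1  2  2  2  2  3
 T  0  1  1  2  2  2  2  2  3
 G  0  1  1  2  2  2  2  2  3
 A  0  1  2  2  3  3  3  3  3
 G  0  1  2  2  3  3  3  3  4
 G  0  1  2  2  3  3  3  3  4
 G  0  1  2  2  3  3  3  3  4
 T  0  1  2  3  3  3  3  3  4
dp[11][8] = 4. One LCS (by backtracking along matches): AAAG.

4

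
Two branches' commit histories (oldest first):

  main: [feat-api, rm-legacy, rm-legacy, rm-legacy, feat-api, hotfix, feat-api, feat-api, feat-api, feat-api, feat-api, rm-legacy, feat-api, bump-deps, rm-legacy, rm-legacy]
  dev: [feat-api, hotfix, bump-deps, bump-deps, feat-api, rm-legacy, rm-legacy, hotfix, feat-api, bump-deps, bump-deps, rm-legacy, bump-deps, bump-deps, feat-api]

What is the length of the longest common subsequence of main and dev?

7

Match feat-api (main #1, dev #5), rm-legacy (main #3, dev #6), rm-legacy (main #4, dev #7), hotfix (main #6, dev #8), feat-api (main #7, dev #9), rm-legacy (main #12, dev #12), feat-api (main #13, dev #15) — 7 commits in the same relative order in both. dp[16][15] = 7 confirms this is the maximum.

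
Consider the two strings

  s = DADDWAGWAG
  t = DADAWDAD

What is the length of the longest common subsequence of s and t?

Let dp[i][j] be the LCS length of the first i characters of s and the first j characters of t. dp[i][j] = dp[i-1][j-1]+1 when the i-th and j-th characters match, else max(dp[i-1][j], dp[i][j-1]).
    ·  D  A  D  A  W  D  A  D
 ·  0  0  0  0  0  0  0  0  0
 D  0  1  1  1  1  1  1  1  1
 A  0  1  2  2  2  2  2  2  2
 D  0  1  2  3  3  3  3  3  3
 D  0  1  2  3  3  3  4  4  4
 W  0  1  2  3  3  4  4  4  4
 A  0  1  2  3  4  4  4  5  5
 G  0  1  2  3  4  4  4  5  5
 W  0  1  2  3  4  5  5  5  5
 A  0  1  2  3  4  5  5  6  6
 G  0  1  2  3  4  5  5  6  6
dp[10][8] = 6. One LCS (by backtracking along matches): DADAWA.

6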